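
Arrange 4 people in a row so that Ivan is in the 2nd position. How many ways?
Fix one position: (4-1)! = 6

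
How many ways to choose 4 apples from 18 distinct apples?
C(18,4) = 18!/(4!×14!) = 3060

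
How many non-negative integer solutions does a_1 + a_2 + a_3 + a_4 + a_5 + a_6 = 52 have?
C(52+6-1, 6-1) = C(57, 5) = 4187106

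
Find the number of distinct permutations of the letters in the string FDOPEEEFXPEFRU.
14! / (2! × 3! × 4! × 1! × 1! × 1! × 1! × 1!) = 302702400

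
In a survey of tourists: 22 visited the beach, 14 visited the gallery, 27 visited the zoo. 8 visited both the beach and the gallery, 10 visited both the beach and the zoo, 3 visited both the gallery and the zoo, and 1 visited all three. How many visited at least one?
|A∪B∪C| = 22+14+27-8-10-3+1 = 43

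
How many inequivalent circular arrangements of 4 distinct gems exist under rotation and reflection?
(4-1)!/2 = 6/2 = 3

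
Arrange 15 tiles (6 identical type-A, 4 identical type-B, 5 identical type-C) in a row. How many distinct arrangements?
15! / (6! × 4! × 5!) = 630630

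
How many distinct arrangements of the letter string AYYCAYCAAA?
10! / (2! × 5! × 3!) = 2520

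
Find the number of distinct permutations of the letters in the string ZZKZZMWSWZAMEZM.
15! / (1! × 1! × 6! × 1! × 2! × 3! × 1!) = 151351200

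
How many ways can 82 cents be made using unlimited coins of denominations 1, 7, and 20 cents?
Coefficient of x^82 in 1/(1-x^1) · 1/(1-x^7) · 1/(1-x^20). Case on j = number of 20-cent coins (j = 0..4); remainder r = 82 - 20j is made from {1,7} in ⌊r/7⌋+1 ways. r = 82, 62, 42, 22, 2 → 12 + 9 + 7 + 4 + 1 = 33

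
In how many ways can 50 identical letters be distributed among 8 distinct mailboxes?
C(50+8-1, 8-1) = C(57, 7) = 264385836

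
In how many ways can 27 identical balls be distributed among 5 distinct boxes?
C(27+5-1, 5-1) = C(31, 4) = 31465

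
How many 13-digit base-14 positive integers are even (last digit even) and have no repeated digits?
Last∈{0,2,4,6,8,10,12}. Last=0: 6227020800. Last nonzero: 6×12×P(12,11) = 34488115200. Total = 40715136000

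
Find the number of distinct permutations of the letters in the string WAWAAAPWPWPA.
12! / (3! × 4! × 5!) = 27720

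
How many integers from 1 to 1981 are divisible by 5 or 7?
⌊1981/5⌋ + ⌊1981/7⌋ - ⌊1981/35⌋ = 396 + 283 - 56 = 623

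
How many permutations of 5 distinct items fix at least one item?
Complement of the derangements. !5 = Σ_{j=0}^{5} (-1)^j·5!/j! = 120 - 120 + 60 - 20 + 5 - 1 = 44. 5! - !5 = 120 - 44 = 76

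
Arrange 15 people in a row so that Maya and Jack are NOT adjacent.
Total - adjacent = 15! - (15-1)!×2 = 1307674368000 - 174356582400 = 1133317785600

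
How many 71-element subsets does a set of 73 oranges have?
C(73,71) = 73!/(71!×2!) = 2628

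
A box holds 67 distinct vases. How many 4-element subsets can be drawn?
C(67,4) = 67!/(4!×63!) = 766480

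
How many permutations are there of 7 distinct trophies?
7! = 5040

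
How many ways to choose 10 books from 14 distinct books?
C(14,10) = 14!/(10!×4!) = 1001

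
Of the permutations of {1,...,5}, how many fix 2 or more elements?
Exactly j fixed points: C(5,j)·!(5-j); sum over j ≥ 2 (derangement numbers via !m = (m-1)·(!(m-1) + !(m-2)): !0..!3 = 1, 0, 1, 2). Σ_{j=2}^{5} C(5,j)·!(5-j) = C(5,2)·!3 + C(5,3)·!2 + C(5,4)·!1 + C(5,5)·!0 = 10·2 + 10·1 + 5·0 + 1·1 = 31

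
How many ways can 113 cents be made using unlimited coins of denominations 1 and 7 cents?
Coefficient of x^113 in 1/(1-x^1) · 1/(1-x^7). Use j coins of 7 for j = 0..⌊113/7⌋ = 16, the rest in 1s: 16 + 1 = 17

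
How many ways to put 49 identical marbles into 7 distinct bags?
C(49+7-1, 7-1) = C(55, 6) = 28989675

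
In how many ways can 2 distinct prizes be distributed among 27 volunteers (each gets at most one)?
P(27,2) = 27!/(27-2)! = 702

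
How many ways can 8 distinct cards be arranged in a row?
8! = 40320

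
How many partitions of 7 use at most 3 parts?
By conjugation, equals partitions of 7 into parts ≤ 3. Let r_j(i) = number of partitions of i into parts ≤ j, for i = 0..7. r_1(i) = 1 for all i; r_j(i) = r_{j-1}(i) + r_j(i-j). Rows j = 2..3: ≤2: 1 1 2 2 3 3 4 4; ≤3: 1 1 2 3 4 5 7 8. r_3(7) = 8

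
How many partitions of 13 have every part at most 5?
Let r_j(i) = number of partitions of i into parts ≤ j, for i = 0..13. r_1(i) = 1 for all i; r_j(i) = r_{j-1}(i) + r_j(i-j). Rows j = 2..5: ≤2: 1 1 2 2 3 3 4 4 5 5 6 6 7 7; ≤3: 1 1 2 3 4 5 7 8 10 12 14 16 19 21; ≤4: 1 1 2 3 5 6 9 11 15 18 23 27 34 39; ≤5: 1 1 2 3 5 7 10 13 18 23 30 37 47 57. r_5(13) = 57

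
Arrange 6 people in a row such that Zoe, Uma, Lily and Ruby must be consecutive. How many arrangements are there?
Treat the 4 as one block: (6-4+1)! × 4! = 6 × 24 = 144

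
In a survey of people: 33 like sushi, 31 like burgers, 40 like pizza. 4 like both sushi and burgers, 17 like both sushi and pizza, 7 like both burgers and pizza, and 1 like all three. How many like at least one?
|A∪B∪C| = 33+31+40-4-17-7+1 = 77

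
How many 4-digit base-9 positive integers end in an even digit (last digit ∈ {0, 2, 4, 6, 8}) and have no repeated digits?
Last∈{0,2,4,6,8}. Last=0: 336. Last nonzero: 4×7×P(7,2) = 1176. Total = 1512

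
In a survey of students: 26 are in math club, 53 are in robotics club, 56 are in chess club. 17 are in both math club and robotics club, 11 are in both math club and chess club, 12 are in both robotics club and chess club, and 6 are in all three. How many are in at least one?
|A∪B∪C| = 26+53+56-17-11-12+6 = 101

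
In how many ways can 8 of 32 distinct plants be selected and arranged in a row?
P(32,8) = 32!/(32-8)! = 424097856000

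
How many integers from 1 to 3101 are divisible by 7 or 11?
⌊3101/7⌋ + ⌊3101/11⌋ - ⌊3101/77⌋ = 443 + 281 - 40 = 684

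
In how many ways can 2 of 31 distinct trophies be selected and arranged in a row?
P(31,2) = 31!/(31-2)! = 930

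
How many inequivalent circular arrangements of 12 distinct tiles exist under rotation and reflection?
(12-1)!/2 = 39916800/2 = 19958400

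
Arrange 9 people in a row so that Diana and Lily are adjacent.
Treat as block: (9-1)! × 2! = 40320 × 2 = 80640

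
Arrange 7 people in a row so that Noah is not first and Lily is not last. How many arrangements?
By inclusion-exclusion: 7! - 2×(7-1)! + (7-2)! = 5040 - 1440 + 120 = 3720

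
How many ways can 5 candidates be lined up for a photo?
5! = 120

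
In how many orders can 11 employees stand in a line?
11! = 39916800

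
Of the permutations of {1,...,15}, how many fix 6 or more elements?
Exactly j fixed points: C(15,j)·!(15-j); sum over j ≥ 6 (derangement numbers via !m = (m-1)·(!(m-1) + !(m-2)): !0..!9 = 1, 0, 1, 2, 9, 44, 265, 1854, 14833, 133496). Σ_{j=6}^{15} C(15,j)·!(15-j) = C(15,6)·!9 + C(15,7)·!8 + C(15,8)·!7 + C(15,9)·!6 + C(15,10)·!5 + C(15,11)·!4 + C(15,12)·!3 + C(15,13)·!2 + C(15,14)·!1 + C(15,15)·!0 = 5005·133496 + 6435·14833 + 6435·1854 + 5005·265 + 3003·44 + 1365·9 + 455·2 + 105·1 + 15·0 + 1·1 = 777000083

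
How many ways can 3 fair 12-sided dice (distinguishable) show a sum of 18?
Coefficient of x^18 in (x + x² + ... + x^12)^3. By inclusion-exclusion on dice exceeding 12: Σ_j (-1)^j C(3,j)·C(18-1-12j, 2) = C(3,0)·C(17,2) - C(3,1)·C(5,2) = 1·136 - 3·10 = 106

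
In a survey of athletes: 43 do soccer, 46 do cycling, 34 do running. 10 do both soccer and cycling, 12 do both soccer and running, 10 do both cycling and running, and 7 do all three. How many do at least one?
|A∪B∪C| = 43+46+34-10-12-10+7 = 98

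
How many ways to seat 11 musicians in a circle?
Circular: fix one position, arrange the rest. (11-1)! = 3628800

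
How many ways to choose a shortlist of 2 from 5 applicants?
C(5,2) = 5!/(2!×3!) = 10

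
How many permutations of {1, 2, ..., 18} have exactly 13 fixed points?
Choose the 13 fixed points C(18,13) = 8568, derange the rest: !5 = Σ_{j=0}^{5} (-1)^j·5!/j! = 120 - 120 + 60 - 20 + 5 - 1 = 44. Product = 8568 × 44 = 376992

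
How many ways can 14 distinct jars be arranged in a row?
14! = 87178291200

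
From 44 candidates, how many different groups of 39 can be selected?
C(44,39) = 44!/(39!×5!) = 1086008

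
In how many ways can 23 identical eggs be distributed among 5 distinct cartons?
C(23+5-1, 5-1) = C(27, 4) = 17550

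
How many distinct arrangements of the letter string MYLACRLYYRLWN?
13! / (2! × 1! × 1! × 1! × 3! × 1! × 3! × 1!) = 86486400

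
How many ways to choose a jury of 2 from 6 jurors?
C(6,2) = 6!/(2!×4!) = 15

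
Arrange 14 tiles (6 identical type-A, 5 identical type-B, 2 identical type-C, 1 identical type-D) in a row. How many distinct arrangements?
14! / (6! × 5! × 2! × 1!) = 504504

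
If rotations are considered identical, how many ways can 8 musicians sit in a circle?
Circular: fix one position, arrange the rest. (8-1)! = 5040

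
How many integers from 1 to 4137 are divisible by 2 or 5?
⌊4137/2⌋ + ⌊4137/5⌋ - ⌊4137/10⌋ = 2068 + 827 - 413 = 2482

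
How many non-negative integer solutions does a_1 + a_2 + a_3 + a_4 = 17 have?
C(17+4-1, 4-1) = C(20, 3) = 1140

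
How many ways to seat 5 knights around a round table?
Circular: fix one position, arrange the rest. (5-1)! = 24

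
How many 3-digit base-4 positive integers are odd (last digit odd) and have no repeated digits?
Last∈{1,3}. Last=0: 0. Last nonzero: 2×2×P(2,1) = 8. Total = 8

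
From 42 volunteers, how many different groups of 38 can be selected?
C(42,38) = 42!/(38!×4!) = 111930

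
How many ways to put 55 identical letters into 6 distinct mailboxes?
C(55+6-1, 6-1) = C(60, 5) = 5461512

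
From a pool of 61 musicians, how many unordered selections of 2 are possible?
C(61,2) = 61!/(2!×59!) = 1830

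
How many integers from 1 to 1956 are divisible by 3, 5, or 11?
⌊1956/3⌋+⌊1956/5⌋+⌊1956/11⌋ - ⌊1956/15⌋-⌊1956/33⌋-⌊1956/55⌋ + ⌊1956/165⌋ = 652+391+177 - 130-59-35 + 11 = 1007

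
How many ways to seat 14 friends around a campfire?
Circular: fix one position, arrange the rest. (14-1)! = 6227020800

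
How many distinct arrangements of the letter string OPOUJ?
5! / (2! × 1! × 1! × 1!) = 60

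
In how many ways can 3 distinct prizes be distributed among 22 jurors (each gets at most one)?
P(22,3) = 22!/(22-3)! = 9240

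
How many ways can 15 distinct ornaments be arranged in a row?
15! = 1307674368000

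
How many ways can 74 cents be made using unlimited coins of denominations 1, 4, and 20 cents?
Coefficient of x^74 in 1/(1-x^1) · 1/(1-x^4) · 1/(1-x^20). Case on j = number of 20-cent coins (j = 0..3); remainder r = 74 - 20j is made from {1,4} in ⌊r/4⌋+1 ways. r = 74, 54, 34, 14 → 19 + 14 + 9 + 4 = 46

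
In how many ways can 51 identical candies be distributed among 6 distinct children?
C(51+6-1, 6-1) = C(56, 5) = 3819816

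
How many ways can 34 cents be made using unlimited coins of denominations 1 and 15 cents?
Coefficient of x^34 in 1/(1-x^1) · 1/(1-x^15). Use j coins of 15 for j = 0..⌊34/15⌋ = 2, the rest in 1s: 2 + 1 = 3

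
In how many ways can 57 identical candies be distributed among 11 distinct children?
C(57+11-1, 11-1) = C(67, 10) = 247994680648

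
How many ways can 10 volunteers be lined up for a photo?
10! = 3628800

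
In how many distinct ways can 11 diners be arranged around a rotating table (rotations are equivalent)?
Circular: fix one position, arrange the rest. (11-1)! = 3628800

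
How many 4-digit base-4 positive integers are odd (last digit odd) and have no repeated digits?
Last∈{1,3}. Last=0: 0. Last nonzero: 2×2×P(2,2) = 8. Total = 8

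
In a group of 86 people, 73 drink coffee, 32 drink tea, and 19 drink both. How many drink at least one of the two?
|A∪B| = |A| + |B| - |A∩B| = 73 + 32 - 19 = 86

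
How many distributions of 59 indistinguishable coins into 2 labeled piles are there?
C(59+2-1, 2-1) = C(60, 1) = 60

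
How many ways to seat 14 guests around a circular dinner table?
Circular: fix one position, arrange the rest. (14-1)! = 6227020800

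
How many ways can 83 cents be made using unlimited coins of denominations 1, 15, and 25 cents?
Coefficient of x^83 in 1/(1-x^1) · 1/(1-x^15) · 1/(1-x^25). Case on j = number of 25-cent coins (j = 0..3); remainder r = 83 - 25j is made from {1,15} in ⌊r/15⌋+1 ways. r = 83, 58, 33, 8 → 6 + 4 + 3 + 1 = 14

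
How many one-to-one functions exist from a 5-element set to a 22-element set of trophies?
P(22,5) = 22!/(22-5)! = 3160080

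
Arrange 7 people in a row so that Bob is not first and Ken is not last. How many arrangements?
By inclusion-exclusion: 7! - 2×(7-1)! + (7-2)! = 5040 - 1440 + 120 = 3720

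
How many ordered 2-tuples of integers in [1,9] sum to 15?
Coefficient of x^15 in (x + x² + ... + x^9)^2. By inclusion-exclusion on dice exceeding 9: Σ_j (-1)^j C(2,j)·C(15-1-9j, 1) = C(2,0)·C(14,1) - C(2,1)·C(5,1) = 1·14 - 2·5 = 4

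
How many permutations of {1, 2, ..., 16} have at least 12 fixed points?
Exactly j fixed points: C(16,j)·!(16-j); sum over j ≥ 12 (derangement numbers via !m = (m-1)·(!(m-1) + !(m-2)): !0..!4 = 1, 0, 1, 2, 9). Σ_{j=12}^{16} C(16,j)·!(16-j) = C(16,12)·!4 + C(16,13)·!3 + C(16,14)·!2 + C(16,15)·!1 + C(16,16)·!0 = 1820·9 + 560·2 + 120·1 + 16·0 + 1·1 = 17621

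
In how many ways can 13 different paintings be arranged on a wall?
13! = 6227020800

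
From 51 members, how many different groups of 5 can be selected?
C(51,5) = 51!/(5!×46!) = 2349060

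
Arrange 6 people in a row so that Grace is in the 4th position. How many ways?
Fix one position: (6-1)! = 120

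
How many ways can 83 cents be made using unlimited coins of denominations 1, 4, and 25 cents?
Coefficient of x^83 in 1/(1-x^1) · 1/(1-x^4) · 1/(1-x^25). Case on j = number of 25-cent coins (j = 0..3); remainder r = 83 - 25j is made from {1,4} in ⌊r/4⌋+1 ways. r = 83, 58, 33, 8 → 21 + 15 + 9 + 3 = 48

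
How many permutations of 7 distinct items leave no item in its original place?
!7 = Σ_{j=0}^{7} (-1)^j·7!/j! = 5040 - 5040 + 2520 - 840 + 210 - 42 + 7 - 1 = 1854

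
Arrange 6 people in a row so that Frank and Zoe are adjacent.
Treat as block: (6-1)! × 2! = 120 × 2 = 240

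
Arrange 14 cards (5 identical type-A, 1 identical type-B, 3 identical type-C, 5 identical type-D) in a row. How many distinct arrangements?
14! / (5! × 1! × 3! × 5!) = 1009008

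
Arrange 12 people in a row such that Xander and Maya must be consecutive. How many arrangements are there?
Treat the 2 as one block: (12-2+1)! × 2! = 39916800 × 2 = 79833600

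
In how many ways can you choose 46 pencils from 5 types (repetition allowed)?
C(46+5-1, 5-1) = C(50, 4) = 230300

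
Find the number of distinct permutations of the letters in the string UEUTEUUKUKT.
11! / (5! × 2! × 2! × 2!) = 41580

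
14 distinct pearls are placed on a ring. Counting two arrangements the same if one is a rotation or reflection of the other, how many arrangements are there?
(14-1)!/2 = 6227020800/2 = 3113510400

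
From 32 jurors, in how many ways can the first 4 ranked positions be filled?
P(32,4) = 32!/(32-4)! = 863040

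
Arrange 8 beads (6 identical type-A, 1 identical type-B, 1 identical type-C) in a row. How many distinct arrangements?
8! / (6! × 1! × 1!) = 56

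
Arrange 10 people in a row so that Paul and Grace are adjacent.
Treat as block: (10-1)! × 2! = 362880 × 2 = 725760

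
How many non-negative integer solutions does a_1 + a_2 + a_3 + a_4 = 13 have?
C(13+4-1, 4-1) = C(16, 3) = 560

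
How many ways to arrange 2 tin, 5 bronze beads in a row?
7! / (2! × 5!) = 21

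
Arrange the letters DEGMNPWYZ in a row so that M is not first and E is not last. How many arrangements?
By inclusion-exclusion: 9! - 2×(9-1)! + (9-2)! = 362880 - 80640 + 5040 = 287280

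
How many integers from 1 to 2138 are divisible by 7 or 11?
⌊2138/7⌋ + ⌊2138/11⌋ - ⌊2138/77⌋ = 305 + 194 - 27 = 472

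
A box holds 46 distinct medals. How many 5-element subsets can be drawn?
C(46,5) = 46!/(5!×41!) = 1370754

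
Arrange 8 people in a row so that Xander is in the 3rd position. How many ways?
Fix one position: (8-1)! = 5040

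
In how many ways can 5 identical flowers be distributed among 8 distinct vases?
C(5+8-1, 8-1) = C(12, 7) = 792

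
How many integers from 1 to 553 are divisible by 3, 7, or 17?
⌊553/3⌋+⌊553/7⌋+⌊553/17⌋ - ⌊553/21⌋-⌊553/51⌋-⌊553/119⌋ + ⌊553/357⌋ = 184+79+32 - 26-10-4 + 1 = 256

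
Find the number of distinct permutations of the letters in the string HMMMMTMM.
8! / (6! × 1! × 1!) = 56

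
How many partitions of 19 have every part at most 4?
Let r_j(i) = number of partitions of i into parts ≤ j, for i = 0..19. r_1(i) = 1 for all i; r_j(i) = r_{j-1}(i) + r_j(i-j). Rows j = 2..4: ≤2: 1 1 2 2 3 3 4 4 5 5 6 6 7 7 8 8 9 9 10 10; ≤3: 1 1 2 3 4 5 7 8 10 12 14 16 19 21 24 27 30 33 37 40; ≤4: 1 1 2 3 5 6 9 11 15 18 23 27 34 39 47 54 64 72 84 94. r_4(19) = 94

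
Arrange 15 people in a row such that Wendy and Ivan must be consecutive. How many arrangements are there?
Treat the 2 as one block: (15-2+1)! × 2! = 87178291200 × 2 = 174356582400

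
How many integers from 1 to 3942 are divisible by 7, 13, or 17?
⌊3942/7⌋+⌊3942/13⌋+⌊3942/17⌋ - ⌊3942/91⌋-⌊3942/119⌋-⌊3942/221⌋ + ⌊3942/1547⌋ = 563+303+231 - 43-33-17 + 2 = 1006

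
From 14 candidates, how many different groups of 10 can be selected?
C(14,10) = 14!/(10!×4!) = 1001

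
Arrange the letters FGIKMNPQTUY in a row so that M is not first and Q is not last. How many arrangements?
By inclusion-exclusion: 11! - 2×(11-1)! + (11-2)! = 39916800 - 7257600 + 362880 = 33022080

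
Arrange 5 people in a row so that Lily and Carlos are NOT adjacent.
Total - adjacent = 5! - (5-1)!×2 = 120 - 48 = 72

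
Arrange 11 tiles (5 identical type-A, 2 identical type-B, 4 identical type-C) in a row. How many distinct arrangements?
11! / (5! × 2! × 4!) = 6930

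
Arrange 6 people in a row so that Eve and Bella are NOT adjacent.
Total - adjacent = 6! - (6-1)!×2 = 720 - 240 = 480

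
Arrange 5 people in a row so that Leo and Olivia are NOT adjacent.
Total - adjacent = 5! - (5-1)!×2 = 120 - 48 = 72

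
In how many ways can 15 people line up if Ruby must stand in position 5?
Fix one position: (15-1)! = 87178291200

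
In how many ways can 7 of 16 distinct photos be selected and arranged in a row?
P(16,7) = 16!/(16-7)! = 57657600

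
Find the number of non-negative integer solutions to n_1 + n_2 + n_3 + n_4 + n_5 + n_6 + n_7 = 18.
C(18+7-1, 7-1) = C(24, 6) = 134596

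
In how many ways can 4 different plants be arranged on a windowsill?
4! = 24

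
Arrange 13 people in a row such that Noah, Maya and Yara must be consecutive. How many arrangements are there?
Treat the 3 as one block: (13-3+1)! × 3! = 39916800 × 6 = 239500800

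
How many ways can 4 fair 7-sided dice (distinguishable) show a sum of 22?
Coefficient of x^22 in (x + x² + ... + x^7)^4. By inclusion-exclusion on dice exceeding 7: Σ_j (-1)^j C(4,j)·C(22-1-7j, 3) = C(4,0)·C(21,3) - C(4,1)·C(14,3) + C(4,2)·C(7,3) = 1·1330 - 4·364 + 6·35 = 84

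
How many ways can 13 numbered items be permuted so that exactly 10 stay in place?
Choose the 10 fixed points C(13,10) = 286, derange the rest: !3 = Σ_{j=0}^{3} (-1)^j·3!/j! = 6 - 6 + 3 - 1 = 2. Product = 286 × 2 = 572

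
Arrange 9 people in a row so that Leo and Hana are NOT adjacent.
Total - adjacent = 9! - (9-1)!×2 = 362880 - 80640 = 282240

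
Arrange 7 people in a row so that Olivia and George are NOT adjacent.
Total - adjacent = 7! - (7-1)!×2 = 5040 - 1440 = 3600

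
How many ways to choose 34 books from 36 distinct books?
C(36,34) = 36!/(34!×2!) = 630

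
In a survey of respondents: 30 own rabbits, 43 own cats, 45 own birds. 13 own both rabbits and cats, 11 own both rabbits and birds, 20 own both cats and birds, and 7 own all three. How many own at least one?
|A∪B∪C| = 30+43+45-13-11-20+7 = 81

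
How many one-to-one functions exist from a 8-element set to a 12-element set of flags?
P(12,8) = 12!/(12-8)! = 19958400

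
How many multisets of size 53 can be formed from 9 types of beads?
C(53+9-1, 9-1) = C(61, 8) = 2944827765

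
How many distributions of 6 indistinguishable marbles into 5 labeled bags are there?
C(6+5-1, 5-1) = C(10, 4) = 210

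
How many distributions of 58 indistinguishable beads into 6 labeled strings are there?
C(58+6-1, 6-1) = C(63, 5) = 7028847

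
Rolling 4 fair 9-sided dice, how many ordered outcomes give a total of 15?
Coefficient of x^15 in (x + x² + ... + x^9)^4. By inclusion-exclusion on dice exceeding 9: Σ_j (-1)^j C(4,j)·C(15-1-9j, 3) = C(4,0)·C(14,3) - C(4,1)·C(5,3) = 1·364 - 4·10 = 324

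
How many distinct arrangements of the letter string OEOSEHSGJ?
9! / (2! × 1! × 1! × 2! × 2! × 1!) = 45360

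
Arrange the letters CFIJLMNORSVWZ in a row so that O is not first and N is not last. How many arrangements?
By inclusion-exclusion: 13! - 2×(13-1)! + (13-2)! = 6227020800 - 958003200 + 39916800 = 5308934400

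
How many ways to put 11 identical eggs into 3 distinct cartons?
C(11+3-1, 3-1) = C(13, 2) = 78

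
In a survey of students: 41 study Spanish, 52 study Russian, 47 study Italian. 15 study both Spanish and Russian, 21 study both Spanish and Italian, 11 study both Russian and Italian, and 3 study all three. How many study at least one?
|A∪B∪C| = 41+52+47-15-21-11+3 = 96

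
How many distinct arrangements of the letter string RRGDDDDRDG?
10! / (3! × 2! × 5!) = 2520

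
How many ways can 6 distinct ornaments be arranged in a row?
6! = 720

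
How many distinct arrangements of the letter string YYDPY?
5! / (1! × 3! × 1!) = 20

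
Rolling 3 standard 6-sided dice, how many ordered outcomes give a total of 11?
Coefficient of x^11 in (x + x² + ... + x^6)^3. By inclusion-exclusion on dice exceeding 6: Σ_j (-1)^j C(3,j)·C(11-1-6j, 2) = C(3,0)·C(10,2) - C(3,1)·C(4,2) = 1·45 - 3·6 = 27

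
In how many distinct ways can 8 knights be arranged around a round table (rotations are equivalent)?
Circular: fix one position, arrange the rest. (8-1)! = 5040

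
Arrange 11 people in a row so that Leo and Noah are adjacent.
Treat as block: (11-1)! × 2! = 3628800 × 2 = 7257600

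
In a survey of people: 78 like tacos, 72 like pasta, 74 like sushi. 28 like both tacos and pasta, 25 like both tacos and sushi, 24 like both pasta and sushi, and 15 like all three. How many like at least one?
|A∪B∪C| = 78+72+74-28-25-24+15 = 162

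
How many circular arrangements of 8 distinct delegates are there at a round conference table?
Circular: fix one position, arrange the rest. (8-1)! = 5040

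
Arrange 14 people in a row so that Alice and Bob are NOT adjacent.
Total - adjacent = 14! - (14-1)!×2 = 87178291200 - 12454041600 = 74724249600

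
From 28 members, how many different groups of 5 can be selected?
C(28,5) = 28!/(5!×23!) = 98280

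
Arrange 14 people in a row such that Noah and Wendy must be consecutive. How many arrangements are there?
Treat the 2 as one block: (14-2+1)! × 2! = 6227020800 × 2 = 12454041600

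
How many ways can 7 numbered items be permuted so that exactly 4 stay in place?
Choose the 4 fixed points C(7,4) = 35, derange the rest: !3 = Σ_{j=0}^{3} (-1)^j·3!/j! = 6 - 6 + 3 - 1 = 2. Product = 35 × 2 = 70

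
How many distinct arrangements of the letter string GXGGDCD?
7! / (2! × 1! × 3! × 1!) = 420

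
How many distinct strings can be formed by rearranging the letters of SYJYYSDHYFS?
11! / (4! × 1! × 1! × 3! × 1! × 1!) = 277200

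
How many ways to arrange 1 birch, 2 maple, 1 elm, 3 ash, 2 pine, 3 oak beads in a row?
12! / (1! × 2! × 1! × 3! × 2! × 3!) = 3326400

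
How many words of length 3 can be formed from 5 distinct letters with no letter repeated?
P(5,3) = 5!/(5-3)! = 60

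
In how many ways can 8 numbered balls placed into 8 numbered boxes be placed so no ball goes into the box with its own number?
!8 = Σ_{j=0}^{8} (-1)^j·8!/j! = 40320 - 40320 + 20160 - 6720 + 1680 - 336 + 56 - 8 + 1 = 14833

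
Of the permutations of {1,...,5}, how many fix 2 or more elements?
Exactly j fixed points: C(5,j)·!(5-j); sum over j ≥ 2 (derangement numbers via !m = (m-1)·(!(m-1) + !(m-2)): !0..!3 = 1, 0, 1, 2). Σ_{j=2}^{5} C(5,j)·!(5-j) = C(5,2)·!3 + C(5,3)·!2 + C(5,4)·!1 + C(5,5)·!0 = 10·2 + 10·1 + 5·0 + 1·1 = 31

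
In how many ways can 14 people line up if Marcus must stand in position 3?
Fix one position: (14-1)! = 6227020800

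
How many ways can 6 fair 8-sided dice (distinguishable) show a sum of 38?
Coefficient of x^38 in (x + x² + ... + x^8)^6. By inclusion-exclusion on dice exceeding 8: Σ_j (-1)^j C(6,j)·C(38-1-8j, 5) = C(6,0)·C(37,5) - C(6,1)·C(29,5) + C(6,2)·C(21,5) - C(6,3)·C(13,5) + C(6,4)·C(5,5) = 1·435897 - 6·118755 + 15·20349 - 20·1287 + 15·1 = 2877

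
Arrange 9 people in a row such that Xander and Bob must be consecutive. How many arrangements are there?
Treat the 2 as one block: (9-2+1)! × 2! = 40320 × 2 = 80640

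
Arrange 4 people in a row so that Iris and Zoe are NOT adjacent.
Total - adjacent = 4! - (4-1)!×2 = 24 - 12 = 12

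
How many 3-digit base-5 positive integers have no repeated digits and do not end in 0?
Last digit: 4 nonzero choices. First digit: 3 (nonzero, ≠last). Middle 1: P(3,1) = 3. Total = 36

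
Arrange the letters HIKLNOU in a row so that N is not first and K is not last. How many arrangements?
By inclusion-exclusion: 7! - 2×(7-1)! + (7-2)! = 5040 - 1440 + 120 = 3720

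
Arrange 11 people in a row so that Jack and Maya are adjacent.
Treat as block: (11-1)! × 2! = 3628800 × 2 = 7257600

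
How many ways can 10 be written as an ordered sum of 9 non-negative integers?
C(10+9-1, 9-1) = C(18, 8) = 43758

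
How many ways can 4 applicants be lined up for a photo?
4! = 24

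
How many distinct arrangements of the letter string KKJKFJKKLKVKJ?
13! / (1! × 3! × 1! × 7! × 1!) = 205920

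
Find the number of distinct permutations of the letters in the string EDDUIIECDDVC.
12! / (1! × 2! × 2! × 4! × 2! × 1!) = 2494800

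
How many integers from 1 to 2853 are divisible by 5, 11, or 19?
⌊2853/5⌋+⌊2853/11⌋+⌊2853/19⌋ - ⌊2853/55⌋-⌊2853/95⌋-⌊2853/209⌋ + ⌊2853/1045⌋ = 570+259+150 - 51-30-13 + 2 = 887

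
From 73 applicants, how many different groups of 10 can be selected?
C(73,10) = 73!/(10!×63!) = 621324937376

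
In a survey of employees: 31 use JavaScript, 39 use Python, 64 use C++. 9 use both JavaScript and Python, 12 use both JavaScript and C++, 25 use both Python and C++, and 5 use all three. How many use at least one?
|A∪B∪C| = 31+39+64-9-12-25+5 = 93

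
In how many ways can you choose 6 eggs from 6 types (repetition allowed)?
C(6+6-1, 6-1) = C(11, 5) = 462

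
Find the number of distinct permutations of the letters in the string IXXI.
4! / (2! × 2!) = 6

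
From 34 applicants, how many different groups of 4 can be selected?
C(34,4) = 34!/(4!×30!) = 46376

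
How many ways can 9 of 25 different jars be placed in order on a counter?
P(25,9) = 25!/(25-9)! = 741354768000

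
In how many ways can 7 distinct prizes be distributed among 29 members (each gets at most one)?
P(29,7) = 29!/(29-7)! = 7866331200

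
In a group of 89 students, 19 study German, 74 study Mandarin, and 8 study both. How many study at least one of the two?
|A∪B| = |A| + |B| - |A∩B| = 19 + 74 - 8 = 85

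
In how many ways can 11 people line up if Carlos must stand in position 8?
Fix one position: (11-1)! = 3628800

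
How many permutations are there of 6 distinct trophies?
6! = 720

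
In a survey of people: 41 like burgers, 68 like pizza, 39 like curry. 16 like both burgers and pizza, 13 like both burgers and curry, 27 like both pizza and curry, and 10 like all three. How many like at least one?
|A∪B∪C| = 41+68+39-16-13-27+10 = 102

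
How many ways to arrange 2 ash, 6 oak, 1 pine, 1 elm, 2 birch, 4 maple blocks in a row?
16! / (2! × 6! × 1! × 1! × 2! × 4!) = 302702400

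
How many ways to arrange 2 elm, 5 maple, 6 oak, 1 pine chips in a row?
14! / (2! × 5! × 6! × 1!) = 504504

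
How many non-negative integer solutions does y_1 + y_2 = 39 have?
C(39+2-1, 2-1) = C(40, 1) = 40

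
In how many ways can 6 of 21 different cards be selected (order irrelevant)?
C(21,6) = 21!/(6!×15!) = 54264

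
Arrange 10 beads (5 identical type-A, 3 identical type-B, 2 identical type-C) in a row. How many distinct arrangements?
10! / (5! × 3! × 2!) = 2520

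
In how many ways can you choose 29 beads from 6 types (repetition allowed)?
C(29+6-1, 6-1) = C(34, 5) = 278256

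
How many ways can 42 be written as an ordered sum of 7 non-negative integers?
C(42+7-1, 7-1) = C(48, 6) = 12271512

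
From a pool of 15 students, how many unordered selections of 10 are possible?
C(15,10) = 15!/(10!×5!) = 3003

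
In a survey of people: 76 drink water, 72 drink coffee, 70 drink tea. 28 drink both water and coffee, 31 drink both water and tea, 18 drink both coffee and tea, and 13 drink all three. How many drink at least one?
|A∪B∪C| = 76+72+70-28-31-18+13 = 154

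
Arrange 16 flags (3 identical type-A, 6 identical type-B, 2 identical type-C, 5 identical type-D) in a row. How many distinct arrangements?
16! / (3! × 6! × 2! × 5!) = 20180160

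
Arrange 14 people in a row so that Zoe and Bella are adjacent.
Treat as block: (14-1)! × 2! = 6227020800 × 2 = 12454041600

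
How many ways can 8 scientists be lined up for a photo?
8! = 40320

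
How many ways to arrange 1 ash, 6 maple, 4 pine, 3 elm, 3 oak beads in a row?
17! / (1! × 6! × 4! × 3! × 3!) = 571771200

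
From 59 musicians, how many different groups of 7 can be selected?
C(59,7) = 59!/(7!×52!) = 341149446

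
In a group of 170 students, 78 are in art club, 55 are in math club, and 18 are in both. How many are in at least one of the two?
|A∪B| = |A| + |B| - |A∩B| = 78 + 55 - 18 = 115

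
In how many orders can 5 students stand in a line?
5! = 120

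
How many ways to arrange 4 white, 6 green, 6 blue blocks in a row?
16! / (4! × 6! × 6!) = 1681680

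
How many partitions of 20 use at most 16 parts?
By conjugation, equals partitions of 20 into parts ≤ 16. Let r_j(i) = number of partitions of i into parts ≤ j, for i = 0..20. r_1(i) = 1 for all i; r_j(i) = r_{j-1}(i) + r_j(i-j). Rows j = 2..16: ≤2: 1 1 2 2 3 3 4 4 5 5 6 6 7 7 8 8 9 9 10 10 11; ≤3: 1 1 2 3 4 5 7 8 10 12 14 16 19 21 24 27 30 33 37 40 44; ≤4: 1 1 2 3 5 6 9 11 15 18 23 27 34 39 47 54 64 72 84 94 108; ≤5: 1 1 2 3 5 7 10 13 18 23 30 37 47 57 70 84 101 119 141 164 192; ≤6: 1 1 2 3 5 7 11 14 20 26 35 44 58 71 90 110 136 163 199 235 282; ≤7: 1 1 2 3 5 7 11 15 21 28 38 49 65 82 105 131 164 201 248 300 364; ≤8: 1 1 2 3 5 7 11 15 22 29 40 52 70 89 116 146 186 230 288 352 434; ≤9: 1 1 2 3 5 7 11 15 22 30 41 54 73 94 123 157 201 252 318 393 488; ≤10: 1 1 2 3 5 7 11 15 22 30 42 55 75 97 128 164 212 267 340 423 530; ≤11: 1 1 2 3 5 7 11 15 22 30 42 56 76 99 131 169 219 278 355 445 560; ≤12: 1 1 2 3 5 7 11 15 22 30 42 56 77 100 133 172 224 285 366 460 582; ≤13: 1 1 2 3 5 7 11 15 22 30 42 56 77 101 134 174 227 290 373 471 597; ≤14: 1 1 2 3 5 7 11 15 22 30 42 56 77 101 135 175 229 293 378 478 608; ≤15: 1 1 2 3 5 7 11 15 22 30 42 56 77 101 135 176 230 295 381 483 615; ≤16: 1 1 2 3 5 7 11 15 22 30 42 56 77 101 135 176 231 296 383 486 620. r_16(20) = 620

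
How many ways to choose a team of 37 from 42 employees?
C(42,37) = 42!/(37!×5!) = 850668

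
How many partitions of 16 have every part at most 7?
Let r_j(i) = number of partitions of i into parts ≤ j, for i = 0..16. r_1(i) = 1 for all i; r_j(i) = r_{j-1}(i) + r_j(i-j). Rows j = 2..7: ≤2: 1 1 2 2 3 3 4 4 5 5 6 6 7 7 8 8 9; ≤3: 1 1 2 3 4 5 7 8 10 12 14 16 19 21 24 27 30; ≤4: 1 1 2 3 5 6 9 11 15 18 23 27 34 39 47 54 64; ≤5: 1 1 2 3 5 7 10 13 18 23 30 37 47 57 70 84 101; ≤6: 1 1 2 3 5 7 11 14 20 26 35 44 58 71 90 110 136; ≤7: 1 1 2 3 5 7 11 15 21 28 38 49 65 82 105 131 164. r_7(16) = 164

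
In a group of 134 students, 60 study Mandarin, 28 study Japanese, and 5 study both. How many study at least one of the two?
|A∪B| = |A| + |B| - |A∩B| = 60 + 28 - 5 = 83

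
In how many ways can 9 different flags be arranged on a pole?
9! = 362880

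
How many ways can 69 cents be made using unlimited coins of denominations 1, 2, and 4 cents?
Coefficient of x^69 in 1/(1-x^1) · 1/(1-x^2) · 1/(1-x^4). Case on j = number of 4-cent coins (j = 0..17); remainder r = 69 - 4j is made from {1,2} in ⌊r/2⌋+1 ways. r = 69, 65, 61, 57, 53, 49, 45, 41, 37, 33, 29, 25, 21, 17, 13, 9, 5, 1 → 35 + 33 + 31 + 29 + 27 + 25 + 23 + 21 + 19 + 17 + 15 + 13 + 11 + 9 + 7 + 5 + 3 + 1 = 324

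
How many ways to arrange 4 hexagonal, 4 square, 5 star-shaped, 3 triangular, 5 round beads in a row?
21! / (4! × 4! × 5! × 3! × 5!) = 1026615189600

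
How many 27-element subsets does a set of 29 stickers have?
C(29,27) = 29!/(27!×2!) = 406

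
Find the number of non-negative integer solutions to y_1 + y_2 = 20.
C(20+2-1, 2-1) = C(21, 1) = 21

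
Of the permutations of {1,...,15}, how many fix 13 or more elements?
Exactly j fixed points: C(15,j)·!(15-j); sum over j ≥ 13 (derangement numbers via !m = (m-1)·(!(m-1) + !(m-2)): !0..!2 = 1, 0, 1). Σ_{j=13}^{15} C(15,j)·!(15-j) = C(15,13)·!2 + C(15,14)·!1 + C(15,15)·!0 = 105·1 + 15·0 + 1·1 = 106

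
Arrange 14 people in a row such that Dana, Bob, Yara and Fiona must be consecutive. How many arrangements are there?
Treat the 4 as one block: (14-4+1)! × 4! = 39916800 × 24 = 958003200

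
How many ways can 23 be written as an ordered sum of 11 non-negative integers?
C(23+11-1, 11-1) = C(33, 10) = 92561040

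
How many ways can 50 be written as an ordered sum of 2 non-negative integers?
C(50+2-1, 2-1) = C(51, 1) = 51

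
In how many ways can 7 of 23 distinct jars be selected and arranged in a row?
P(23,7) = 23!/(23-7)! = 1235591280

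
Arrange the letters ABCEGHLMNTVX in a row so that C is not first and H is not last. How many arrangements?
By inclusion-exclusion: 12! - 2×(12-1)! + (12-2)! = 479001600 - 79833600 + 3628800 = 402796800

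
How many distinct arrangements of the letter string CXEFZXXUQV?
10! / (1! × 1! × 3! × 1! × 1! × 1! × 1! × 1!) = 604800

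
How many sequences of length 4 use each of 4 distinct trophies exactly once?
4! = 24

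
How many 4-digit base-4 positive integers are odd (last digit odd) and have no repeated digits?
Last∈{1,3}. Last=0: 0. Last nonzero: 2×2×P(2,2) = 8. Total = 8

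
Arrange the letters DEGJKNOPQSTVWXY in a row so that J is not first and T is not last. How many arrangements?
By inclusion-exclusion: 15! - 2×(15-1)! + (15-2)! = 1307674368000 - 174356582400 + 6227020800 = 1139544806400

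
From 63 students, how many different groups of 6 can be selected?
C(63,6) = 63!/(6!×57!) = 67945521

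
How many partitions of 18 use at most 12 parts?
By conjugation, equals partitions of 18 into parts ≤ 12. Let r_j(i) = number of partitions of i into parts ≤ j, for i = 0..18. r_1(i) = 1 for all i; r_j(i) = r_{j-1}(i) + r_j(i-j). Rows j = 2..12: ≤2: 1 1 2 2 3 3 4 4 5 5 6 6 7 7 8 8 9 9 10; ≤3: 1 1 2 3 4 5 7 8 10 12 14 16 19 21 24 27 30 33 37; ≤4: 1 1 2 3 5 6 9 11 15 18 23 27 34 39 47 54 64 72 84; ≤5: 1 1 2 3 5 7 10 13 18 23 30 37 47 57 70 84 101 119 141; ≤6: 1 1 2 3 5 7 11 14 20 26 35 44 58 71 90 110 136 163 199; ≤7: 1 1 2 3 5 7 11 15 21 28 38 49 65 82 105 131 164 201 248; ≤8: 1 1 2 3 5 7 11 15 22 29 40 52 70 89 116 146 186 230 288; ≤9: 1 1 2 3 5 7 11 15 22 30 41 54 73 94 123 157 201 252 318; ≤10: 1 1 2 3 5 7 11 15 22 30 42 55 75 97 128 164 212 267 340; ≤11: 1 1 2 3 5 7 11 15 22 30 42 56 76 99 131 169 219 278 355; ≤12: 1 1 2 3 5 7 11 15 22 30 42 56 77 100 133 172 224 285 366. r_12(18) = 366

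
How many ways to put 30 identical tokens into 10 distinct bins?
C(30+10-1, 10-1) = C(39, 9) = 211915132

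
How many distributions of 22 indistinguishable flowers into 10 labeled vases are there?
C(22+10-1, 10-1) = C(31, 9) = 20160075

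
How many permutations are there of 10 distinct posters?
10! = 3628800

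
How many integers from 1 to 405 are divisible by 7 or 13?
⌊405/7⌋ + ⌊405/13⌋ - ⌊405/91⌋ = 57 + 31 - 4 = 84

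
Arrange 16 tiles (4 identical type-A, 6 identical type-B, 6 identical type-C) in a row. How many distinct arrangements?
16! / (4! × 6! × 6!) = 1681680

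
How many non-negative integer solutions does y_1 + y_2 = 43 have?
C(43+2-1, 2-1) = C(44, 1) = 44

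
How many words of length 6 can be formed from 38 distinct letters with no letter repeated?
P(38,6) = 38!/(38-6)! = 1987690320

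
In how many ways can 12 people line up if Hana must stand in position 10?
Fix one position: (12-1)! = 39916800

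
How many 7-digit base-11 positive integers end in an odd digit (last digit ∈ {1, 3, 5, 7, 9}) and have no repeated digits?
Last∈{1,3,5,7,9}. Last=0: 0. Last nonzero: 5×9×P(9,5) = 680400. Total = 680400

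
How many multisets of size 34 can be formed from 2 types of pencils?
C(34+2-1, 2-1) = C(35, 1) = 35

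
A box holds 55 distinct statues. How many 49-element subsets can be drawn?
C(55,49) = 55!/(49!×6!) = 28989675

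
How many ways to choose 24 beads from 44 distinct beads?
C(44,24) = 44!/(24!×20!) = 1761039350070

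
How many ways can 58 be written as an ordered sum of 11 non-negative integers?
C(58+11-1, 11-1) = C(68, 10) = 290752384208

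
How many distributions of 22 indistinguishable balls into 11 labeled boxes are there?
C(22+11-1, 11-1) = C(32, 10) = 64512240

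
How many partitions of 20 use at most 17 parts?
By conjugation, equals partitions of 20 into parts ≤ 17. Let r_j(i) = number of partitions of i into parts ≤ j, for i = 0..20. r_1(i) = 1 for all i; r_j(i) = r_{j-1}(i) + r_j(i-j). Rows j = 2..17: ≤2: 1 1 2 2 3 3 4 4 5 5 6 6 7 7 8 8 9 9 10 10 11; ≤3: 1 1 2 3 4 5 7 8 10 12 14 16 19 21 24 27 30 33 37 40 44; ≤4: 1 1 2 3 5 6 9 11 15 18 23 27 34 39 47 54 64 72 84 94 108; ≤5: 1 1 2 3 5 7 10 13 18 23 30 37 47 57 70 84 101 119 141 164 192; ≤6: 1 1 2 3 5 7 11 14 20 26 35 44 58 71 90 110 136 163 199 235 282; ≤7: 1 1 2 3 5 7 11 15 21 28 38 49 65 82 105 131 164 201 248 300 364; ≤8: 1 1 2 3 5 7 11 15 22 29 40 52 70 89 116 146 186 230 288 352 434; ≤9: 1 1 2 3 5 7 11 15 22 30 41 54 73 94 123 157 201 252 318 393 488; ≤10: 1 1 2 3 5 7 11 15 22 30 42 55 75 97 128 164 212 267 340 423 530; ≤11: 1 1 2 3 5 7 11 15 22 30 42 56 76 99 131 169 219 278 355 445 560; ≤12: 1 1 2 3 5 7 11 15 22 30 42 56 77 100 133 172 224 285 366 460 582; ≤13: 1 1 2 3 5 7 11 15 22 30 42 56 77 101 134 174 227 290 373 471 597; ≤14: 1 1 2 3 5 7 11 15 22 30 42 56 77 101 135 175 229 293 378 478 608; ≤15: 1 1 2 3 5 7 11 15 22 30 42 56 77 101 135 176 230 295 381 483 615; ≤16: 1 1 2 3 5 7 11 15 22 30 42 56 77 101 135 176 231 296 383 486 620; ≤17: 1 1 2 3 5 7 11 15 22 30 42 56 77 101 135 176 231 297 384 488 623. r_17(20) = 623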